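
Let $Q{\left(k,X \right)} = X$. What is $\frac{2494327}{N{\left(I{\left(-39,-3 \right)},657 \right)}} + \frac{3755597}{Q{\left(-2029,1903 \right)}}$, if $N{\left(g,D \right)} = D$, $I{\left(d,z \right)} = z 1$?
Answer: $\frac{7214131510}{1250271} \approx 5770.1$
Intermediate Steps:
$I{\left(d,z \right)} = z$
$\frac{2494327}{N{\left(I{\left(-39,-3 \right)},657 \right)}} + \frac{3755597}{Q{\left(-2029,1903 \right)}} = \frac{2494327}{657} + \frac{3755597}{1903} = \frac{7214131510}{1250271}$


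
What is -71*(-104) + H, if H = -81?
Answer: 7303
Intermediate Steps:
-71*(-104) + H = -71*(-104) - 81 = 7384 - 81 = 7303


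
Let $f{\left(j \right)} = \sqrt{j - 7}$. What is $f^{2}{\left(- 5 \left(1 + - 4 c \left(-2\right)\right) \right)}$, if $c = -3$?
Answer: $108$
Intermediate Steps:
$f{\left(j \right)} = \sqrt{-7 + j}$
$f^{2}{\left(- 5 \left(1 + - 4 c \left(-2\right)\right) \right)} = \left(\sqrt{-7 - 5 \left(1 + \left(-4\right) \left(-3\right) \left(-2\right)\right)}\right)^{2} = \left(\sqrt{-7 - 5 \left(1 + 12 \left(-2\right)\right)}\right)^{2} = \left(\sqrt{-7 - 5 \left(1 - 24\right)}\right)^{2} = \left(\sqrt{-7 - -115}\right)^{2} = \left(\sqrt{-7 + 115}\right)^{2} = \left(\sqrt{108}\right)^{2} = \left(6 \sqrt{3}\right)^{2} = 108$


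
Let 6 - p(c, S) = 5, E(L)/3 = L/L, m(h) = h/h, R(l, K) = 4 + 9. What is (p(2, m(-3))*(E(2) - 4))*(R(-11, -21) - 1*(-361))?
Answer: -374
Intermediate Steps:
R(l, K) = 13
m(h) = 1
E(L) = 3 (E(L) = 3*(L/L) = 3*1 = 3)
p(c, S) = 1 (p(c, S) = 6 - 1*5 = 6 - 5 = 1)
(p(2, m(-3))*(E(2) - 4))*(R(-11, -21) - 1*(-361)) = (1*(3 - 4))*(13 - 1*(-361)) = (1*(-1))*(13 + 361) = -1*374 = -374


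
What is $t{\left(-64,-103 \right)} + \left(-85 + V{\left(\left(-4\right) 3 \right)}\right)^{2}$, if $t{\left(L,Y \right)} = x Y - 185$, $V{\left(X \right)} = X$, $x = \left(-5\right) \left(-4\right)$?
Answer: $7164$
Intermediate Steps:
$x = 20$
$t{\left(L,Y \right)} = -185 + 20 Y$ ($t{\left(L,Y \right)} = 20 Y - 185 = -185 + 20 Y$)
$t{\left(-64,-103 \right)} + \left(-85 + V{\left(\left(-4\right) 3 \right)}\right)^{2} = \left(-185 + 20 \left(-103\right)\right) + \left(-85 - 12\right)^{2} = \left(-185 - 2060\right) + \left(-85 - 12\right)^{2} = -2245 + \left(-97\right)^{2} = -2245 + 9409 = 7164$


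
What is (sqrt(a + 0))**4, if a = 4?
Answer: 16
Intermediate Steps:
(sqrt(a + 0))**4 = (sqrt(4 + 0))**4 = (sqrt(4))**4 = 2**4 = 16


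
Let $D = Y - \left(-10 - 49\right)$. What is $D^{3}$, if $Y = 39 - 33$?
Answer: $274625$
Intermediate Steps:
$Y = 6$ ($Y = 39 - 33 = 6$)
$D = 65$ ($D = 6 - \left(-10 - 49\right) = 6 - -59 = 6 + 59 = 65$)
$D^{3} = 65^{3} = 274625$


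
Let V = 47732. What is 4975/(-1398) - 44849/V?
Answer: -150082801/33364668 ≈ -4.4983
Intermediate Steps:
4975/(-1398) - 44849/V = 4975/(-1398) - 44849/47732 = 4975*(-1/1398) - 44849*1/47732 = -4975/1398 - 44849/47732 = -150082801/33364668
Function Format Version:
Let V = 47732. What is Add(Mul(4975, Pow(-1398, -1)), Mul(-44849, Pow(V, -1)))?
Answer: Rational(-150082801, 33364668) ≈ -4.4983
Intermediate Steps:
Add(Mul(4975, Pow(-1398, -1)), Mul(-44849, Pow(V, -1))) = Add(Mul(4975, Pow(-1398, -1)), Mul(-44849, Pow(47732, -1))) = Add(Mul(4975, Rational(-1, 1398)), Mul(-44849, Rational(1, 47732))) = Add(Rational(-4975, 1398), Rational(-44849, 47732)) = Rational(-150082801, 33364668)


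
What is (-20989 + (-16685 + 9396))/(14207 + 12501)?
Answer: -14139/13354 ≈ -1.0588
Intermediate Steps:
(-20989 + (-16685 + 9396))/(14207 + 12501) = (-20989 - 7289)/26708 = -28278*1/26708 = -14139/13354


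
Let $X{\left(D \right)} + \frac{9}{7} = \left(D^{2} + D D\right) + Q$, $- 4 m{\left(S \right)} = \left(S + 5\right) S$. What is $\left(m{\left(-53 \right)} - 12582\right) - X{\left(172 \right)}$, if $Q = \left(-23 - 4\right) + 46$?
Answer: $- \frac{506826}{7} \approx -72404.0$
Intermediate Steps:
$m{\left(S \right)} = - \frac{S \left(5 + S\right)}{4}$ ($m{\left(S \right)} = - \frac{\left(S + 5\right) S}{4} = - \frac{\left(5 + S\right) S}{4} = - \frac{S \left(5 + S\right)}{4}$)
$Q = 19$ ($Q = -27 + 46 = 19$)
$X{\left(D \right)} = \frac{124}{7} + 2 D^{2}$ ($X{\left(D \right)} = - \frac{9}{7} + \left(\left(D^{2} + D D\right) + 19\right) = - \frac{9}{7} + \left(\left(D^{2} + D^{2}\right) + 19\right) = - \frac{9}{7} + \left(2 D^{2} + 19\right) = - \frac{9}{7} + \left(19 + 2 D^{2}\right) = \frac{124}{7} + 2 D^{2}$)
$\left(m{\left(-53 \right)} - 12582\right) - X{\left(172 \right)} = \left(\left(- \frac{1}{4}\right) \left(-53\right) \left(5 - 53\right) - 12582\right) - \left(\frac{124}{7} + 2 \cdot 172^{2}\right) = \left(\left(- \frac{1}{4}\right) \left(-53\right) \left(-48\right) - 12582\right) - \left(\frac{124}{7} + 2 \cdot 29584\right) = \left(-636 - 12582\right) - \left(\frac{124}{7} + 59168\right) = -13218 - \frac{414300}{7} = - \frac{506826}{7}$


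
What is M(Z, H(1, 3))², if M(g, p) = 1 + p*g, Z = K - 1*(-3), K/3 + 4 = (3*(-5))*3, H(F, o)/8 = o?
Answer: 11937025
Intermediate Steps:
H(F, o) = 8*o
K = -147 (K = -12 + 3*((3*(-5))*3) = -12 + 3*(-15*3) = -12 + 3*(-45) = -12 - 135 = -147)
Z = -144 (Z = -147 - 1*(-3) = -147 + 3 = -144)
M(g, p) = 1 + g*p
M(Z, H(1, 3))² = (1 - 1152*3)² = (1 - 144*24)² = (1 - 3456)² = (-3455)² = 11937025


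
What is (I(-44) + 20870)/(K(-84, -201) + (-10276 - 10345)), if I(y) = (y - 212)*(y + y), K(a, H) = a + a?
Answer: -43398/20789 ≈ -2.0875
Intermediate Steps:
K(a, H) = 2*a
I(y) = 2*y*(-212 + y) (I(y) = (-212 + y)*(2*y) = 2*y*(-212 + y))
(I(-44) + 20870)/(K(-84, -201) + (-10276 - 10345)) = (2*(-44)*(-212 - 44) + 20870)/(2*(-84) + (-10276 - 10345)) = (2*(-44)*(-256) + 20870)/(-168 - 20621) = (22528 + 20870)/(-20789) = 43398*(-1/20789) = -43398/20789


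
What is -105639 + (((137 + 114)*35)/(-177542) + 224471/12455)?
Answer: -233558256941683/2211285610 ≈ -1.0562e+5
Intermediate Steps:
-105639 + (((137 + 114)*35)/(-177542) + 224471/12455) = -105639 + ((251*35)*(-1/177542) + 224471*(1/12455)) = -105639 + (8785*(-1/177542) + 224471/12455) = -105639 + (-8785/177542 + 224471/12455) = -105639 + 39743613107/2211285610 = -233558256941683/2211285610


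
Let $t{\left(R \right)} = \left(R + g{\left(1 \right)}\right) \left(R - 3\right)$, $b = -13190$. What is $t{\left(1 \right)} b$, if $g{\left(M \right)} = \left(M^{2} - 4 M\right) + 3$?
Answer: $26380$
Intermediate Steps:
$g{\left(M \right)} = 3 + M^{2} - 4 M$
$t{\left(R \right)} = R \left(-3 + R\right)$ ($t{\left(R \right)} = \left(R + \left(3 + 1^{2} - 4\right)\right) \left(R - 3\right) = \left(R + \left(3 + 1 - 4\right)\right) \left(-3 + R\right) = \left(R + 0\right) \left(-3 + R\right) = R \left(-3 + R\right)$)
$t{\left(1 \right)} b = 1 \left(-3 + 1\right) \left(-13190\right) = 1 \left(-2\right) \left(-13190\right) = \left(-2\right) \left(-13190\right) = 26380$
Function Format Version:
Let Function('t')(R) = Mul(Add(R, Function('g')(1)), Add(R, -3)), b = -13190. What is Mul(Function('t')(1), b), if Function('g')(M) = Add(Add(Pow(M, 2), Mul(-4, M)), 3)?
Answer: 26380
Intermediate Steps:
Function('g')(M) = Add(3, Pow(M, 2), Mul(-4, M))
Function('t')(R) = Mul(R, Add(-3, R)) (Function('t')(R) = Mul(Add(R, Add(3, Pow(1, 2), Mul(-4, 1))), Add(R, -3)) = Mul(Add(R, Add(3, 1, -4)), Add(-3, R)) = Mul(Add(R, 0), Add(-3, R)) = Mul(R, Add(-3, R)))
Mul(Function('t')(1), b) = Mul(Mul(1, Add(-3, 1)), -13190) = Mul(Mul(1, -2), -13190) = Mul(-2, -13190) = 26380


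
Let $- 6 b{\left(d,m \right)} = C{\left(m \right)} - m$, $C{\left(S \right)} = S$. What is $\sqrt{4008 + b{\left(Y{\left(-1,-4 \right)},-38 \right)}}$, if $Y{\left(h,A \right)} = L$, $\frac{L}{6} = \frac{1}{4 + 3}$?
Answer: $2 \sqrt{1002} \approx 63.309$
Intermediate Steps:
$L = \frac{6}{7}$ ($L = \frac{6}{4 + 3} = \frac{6}{7} \approx 0.85714$)
$Y{\left(h,A \right)} = \frac{6}{7}$
$b{\left(d,m \right)} = 0$ ($b{\left(d,m \right)} = - \frac{m - m}{6} = \left(- \frac{1}{6}\right) 0 = 0$)
$\sqrt{4008 + b{\left(Y{\left(-1,-4 \right)},-38 \right)}} = \sqrt{4008 + 0} = \sqrt{4008} = 2 \sqrt{1002}$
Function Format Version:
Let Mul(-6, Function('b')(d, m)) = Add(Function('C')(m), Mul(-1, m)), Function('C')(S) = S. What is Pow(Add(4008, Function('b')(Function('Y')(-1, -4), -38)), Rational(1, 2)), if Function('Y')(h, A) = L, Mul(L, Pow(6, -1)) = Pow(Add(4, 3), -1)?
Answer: Mul(2, Pow(1002, Rational(1, 2))) ≈ 63.309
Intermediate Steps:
L = Rational(6, 7) (L = Mul(6, Pow(Add(4, 3), -1)) = Mul(6, Pow(7, -1)) = Mul(6, Rational(1, 7)) = Rational(6, 7) ≈ 0.85714)
Function('Y')(h, A) = Rational(6, 7)
Function('b')(d, m) = 0 (Function('b')(d, m) = Mul(Rational(-1, 6), Add(m, Mul(-1, m))) = Mul(Rational(-1, 6), 0) = 0)
Pow(Add(4008, Function('b')(Function('Y')(-1, -4), -38)), Rational(1, 2)) = Pow(Add(4008, 0), Rational(1, 2)) = Pow(4008, Rational(1, 2)) = Mul(2, Pow(1002, Rational(1, 2)))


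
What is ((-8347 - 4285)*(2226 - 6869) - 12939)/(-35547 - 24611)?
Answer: -58637437/60158 ≈ -974.72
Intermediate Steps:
((-8347 - 4285)*(2226 - 6869) - 12939)/(-35547 - 24611) = (-12632*(-4643) - 12939)/(-60158) = (58650376 - 12939)*(-1/60158) = 58637437*(-1/60158) = -58637437/60158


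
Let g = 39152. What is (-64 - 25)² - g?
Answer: -31231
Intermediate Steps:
(-64 - 25)² - g = (-64 - 25)² - 1*39152 = (-89)² - 39152 = 7921 - 39152 = -31231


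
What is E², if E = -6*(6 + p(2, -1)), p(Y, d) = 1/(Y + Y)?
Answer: 5625/4 ≈ 1406.3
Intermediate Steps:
p(Y, d) = 1/(2*Y)
E = -75/2 (E = -6*(6 + (½)/2) = -6*(6 + (½)*(½)) = -6*(6 + ¼) = -6*25/4 = -75/2 ≈ -37.500)
E² = (-75/2)² = 5625/4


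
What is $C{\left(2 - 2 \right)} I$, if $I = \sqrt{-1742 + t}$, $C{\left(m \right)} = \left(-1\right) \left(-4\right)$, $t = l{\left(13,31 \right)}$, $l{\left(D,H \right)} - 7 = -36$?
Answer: $4 i \sqrt{1771} \approx 168.33 i$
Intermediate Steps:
$l{\left(D,H \right)} = -29$ ($l{\left(D,H \right)} = 7 - 36 = -29$)
$t = -29$
$C{\left(m \right)} = 4$
$I = i \sqrt{1771}$ ($I = \sqrt{-1742 - 29} = \sqrt{-1771} = i \sqrt{1771} \approx 42.083 i$)
$C{\left(2 - 2 \right)} I = 4 i \sqrt{1771}$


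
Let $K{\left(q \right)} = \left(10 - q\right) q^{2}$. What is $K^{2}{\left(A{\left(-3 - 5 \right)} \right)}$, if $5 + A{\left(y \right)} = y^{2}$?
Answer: $29093783761$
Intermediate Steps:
$A{\left(y \right)} = -5 + y^{2}$
$K{\left(q \right)} = q^{2} \left(10 - q\right)$
$K^{2}{\left(A{\left(-3 - 5 \right)} \right)} = \left(\left(-5 + \left(-3 - 5\right)^{2}\right)^{2} \left(10 - \left(-5 + \left(-3 - 5\right)^{2}\right)\right)\right)^{2} = \left(\left(-5 + \left(-8\right)^{2}\right)^{2} \left(10 - \left(-5 + \left(-8\right)^{2}\right)\right)\right)^{2} = \left(\left(-5 + 64\right)^{2} \left(10 - \left(-5 + 64\right)\right)\right)^{2} = \left(59^{2} \left(10 - 59\right)\right)^{2} = \left(3481 \left(10 - 59\right)\right)^{2} = \left(3481 \left(-49\right)\right)^{2} = \left(-170569\right)^{2} = 29093783761$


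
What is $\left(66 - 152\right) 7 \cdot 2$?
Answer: $-1204$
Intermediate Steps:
$\left(66 - 152\right) 7 \cdot 2 = \left(-86\right) 14 = -1204$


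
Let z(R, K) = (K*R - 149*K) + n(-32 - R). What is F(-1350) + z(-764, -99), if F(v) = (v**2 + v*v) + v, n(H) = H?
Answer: 3734769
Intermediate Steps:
z(R, K) = -32 - R - 149*K + K*R (z(R, K) = (K*R - 149*K) + (-32 - R) = (-149*K + K*R) + (-32 - R) = -32 - R - 149*K + K*R)
F(v) = v + 2*v**2 (F(v) = (v**2 + v**2) + v = 2*v**2 + v = v + 2*v**2)
F(-1350) + z(-764, -99) = -1350*(1 + 2*(-1350)) + (-32 - 1*(-764) - 149*(-99) - 99*(-764)) = -1350*(1 - 2700) + (-32 + 764 + 14751 + 75636) = -1350*(-2699) + 91119 = 3643650 + 91119 = 3734769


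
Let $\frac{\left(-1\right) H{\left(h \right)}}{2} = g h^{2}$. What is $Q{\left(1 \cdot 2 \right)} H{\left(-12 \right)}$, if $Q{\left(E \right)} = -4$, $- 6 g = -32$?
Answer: $6144$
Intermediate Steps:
$g = \frac{16}{3}$ ($g = \left(- \frac{1}{6}\right) \left(-32\right) = \frac{16}{3} \approx 5.3333$)
$H{\left(h \right)} = - \frac{32 h^{2}}{3}$ ($H{\left(h \right)} = - 2 \frac{16 h^{2}}{3} = - \frac{32 h^{2}}{3}$)
$Q{\left(1 \cdot 2 \right)} H{\left(-12 \right)} = - 4 \left(- \frac{32 \left(-12\right)^{2}}{3}\right) = - 4 \left(\left(- \frac{32}{3}\right) 144\right) = \left(-4\right) \left(-1536\right) = 6144$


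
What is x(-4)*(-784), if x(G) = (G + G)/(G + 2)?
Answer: -3136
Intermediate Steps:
x(G) = 2*G/(2 + G) (x(G) = (2*G)/(2 + G) = 2*G/(2 + G))
x(-4)*(-784) = (2*(-4)/(2 - 4))*(-784) = (2*(-4)/(-2))*(-784) = (2*(-4)*(-1/2))*(-784) = 4*(-784) = -3136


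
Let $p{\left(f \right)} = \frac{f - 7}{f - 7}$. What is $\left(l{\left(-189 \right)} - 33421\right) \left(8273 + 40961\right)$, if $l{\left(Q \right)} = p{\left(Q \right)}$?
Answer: $-1645400280$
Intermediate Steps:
$p{\left(f \right)} = 1$ ($p{\left(f \right)} = \frac{-7 + f}{-7 + f} = 1$)
$l{\left(Q \right)} = 1$
$\left(l{\left(-189 \right)} - 33421\right) \left(8273 + 40961\right) = \left(1 - 33421\right) \left(8273 + 40961\right) = \left(-33420\right) 49234 = -1645400280$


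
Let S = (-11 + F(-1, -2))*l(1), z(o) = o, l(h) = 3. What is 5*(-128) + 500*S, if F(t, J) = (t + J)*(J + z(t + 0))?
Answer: -3640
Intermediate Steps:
F(t, J) = (J + t)² (F(t, J) = (t + J)*(J + (t + 0)) = (J + t)*(J + t) = (J + t)²)
S = -6 (S = (-11 + ((-2)² + (-1)² + 2*(-2)*(-1)))*3 = (-11 + (4 + 1 + 4))*3 = (-11 + 9)*3 = -2*3 = -6)
5*(-128) + 500*S = 5*(-128) + 500*(-6) = -640 - 3000 = -3640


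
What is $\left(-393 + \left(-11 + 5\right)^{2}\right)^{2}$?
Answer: $127449$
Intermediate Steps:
$\left(-393 + \left(-11 + 5\right)^{2}\right)^{2} = \left(-393 + \left(-6\right)^{2}\right)^{2} = \left(-393 + 36\right)^{2} = \left(-357\right)^{2} = 127449$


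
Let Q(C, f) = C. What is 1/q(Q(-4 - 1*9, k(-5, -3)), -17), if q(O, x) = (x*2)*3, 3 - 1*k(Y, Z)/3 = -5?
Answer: -1/102 ≈ -0.0098039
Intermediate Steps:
k(Y, Z) = 24 (k(Y, Z) = 9 - 3*(-5) = 9 + 15 = 24)
q(O, x) = 6*x (q(O, x) = (2*x)*3 = 6*x)
1/q(Q(-4 - 1*9, k(-5, -3)), -17) = 1/(6*(-17)) = 1/(-102) = -1/102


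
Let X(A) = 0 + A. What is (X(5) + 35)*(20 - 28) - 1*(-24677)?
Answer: 24357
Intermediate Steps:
X(A) = A
(X(5) + 35)*(20 - 28) - 1*(-24677) = (5 + 35)*(20 - 28) - 1*(-24677) = 40*(-8) + 24677 = -320 + 24677 = 24357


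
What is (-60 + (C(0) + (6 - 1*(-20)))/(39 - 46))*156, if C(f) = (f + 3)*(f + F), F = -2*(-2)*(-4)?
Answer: -62088/7 ≈ -8869.7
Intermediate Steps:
F = -16 (F = 4*(-4) = -16)
C(f) = (-16 + f)*(3 + f) (C(f) = (f + 3)*(f - 16) = (3 + f)*(-16 + f) = (-16 + f)*(3 + f))
(-60 + (C(0) + (6 - 1*(-20)))/(39 - 46))*156 = (-60 + ((-48 + 0² - 13*0) + (6 - 1*(-20)))/(39 - 46))*156 = (-60 + ((-48 + 0 + 0) + (6 + 20))/(-7))*156 = (-60 + (-48 + 26)*(-⅐))*156 = (-60 - 22*(-⅐))*156 = (-60 + 22/7)*156 = -398/7*156 = -62088/7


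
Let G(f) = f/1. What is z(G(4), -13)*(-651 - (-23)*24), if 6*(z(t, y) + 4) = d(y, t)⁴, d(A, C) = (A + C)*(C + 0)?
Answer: -27713268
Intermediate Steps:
d(A, C) = C*(A + C) (d(A, C) = (A + C)*C = C*(A + C))
G(f) = f (G(f) = f*1 = f)
z(t, y) = -4 + t⁴*(t + y)⁴/6 (z(t, y) = -4 + (t*(y + t))⁴/6 = -4 + (t*(t + y))⁴/6 = -4 + (t⁴*(t + y)⁴)/6 = -4 + t⁴*(t + y)⁴/6)
z(G(4), -13)*(-651 - (-23)*24) = (-4 + (⅙)*4⁴*(4 - 13)⁴)*(-651 - (-23)*24) = (-4 + (⅙)*256*(-9)⁴)*(-651 - 1*(-552)) = (-4 + (⅙)*256*6561)*(-651 + 552) = (-4 + 279936)*(-99) = 279932*(-99) = -27713268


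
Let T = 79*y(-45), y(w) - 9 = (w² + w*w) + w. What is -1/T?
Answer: -1/317106 ≈ -3.1535e-6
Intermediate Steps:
y(w) = 9 + w + 2*w² (y(w) = 9 + ((w² + w*w) + w) = 9 + ((w² + w²) + w) = 9 + (2*w² + w) = 9 + (w + 2*w²) = 9 + w + 2*w²)
T = 317106 (T = 79*(9 - 45 + 2*(-45)²) = 79*(9 - 45 + 2*2025) = 79*(9 - 45 + 4050) = 79*4014 = 317106)
-1/T = -1/317106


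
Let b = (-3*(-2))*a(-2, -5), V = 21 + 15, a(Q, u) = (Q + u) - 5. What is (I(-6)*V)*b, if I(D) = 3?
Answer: -7776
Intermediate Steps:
a(Q, u) = -5 + Q + u
V = 36
b = -72 (b = (-3*(-2))*(-5 - 2 - 5) = 6*(-12) = -72)
(I(-6)*V)*b = (3*36)*(-72) = 108*(-72) = -7776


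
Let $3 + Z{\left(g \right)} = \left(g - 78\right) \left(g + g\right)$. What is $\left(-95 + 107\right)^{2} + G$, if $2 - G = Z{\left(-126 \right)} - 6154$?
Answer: $-45105$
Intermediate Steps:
$Z{\left(g \right)} = -3 + 2 g \left(-78 + g\right)$ ($Z{\left(g \right)} = -3 + \left(g - 78\right) \left(g + g\right) = -3 + \left(-78 + g\right) 2 g = -3 + 2 g \left(-78 + g\right)$)
$G = -45249$ ($G = 2 - \left(\left(-3 - -19656 + 2 \left(-126\right)^{2}\right) - 6154\right) = 2 - \left(\left(-3 + 19656 + 2 \cdot 15876\right) - 6154\right) = 2 - \left(\left(-3 + 19656 + 31752\right) - 6154\right) = 2 - \left(51405 - 6154\right) = 2 - 45251 = -45249$)
$\left(-95 + 107\right)^{2} + G = \left(-95 + 107\right)^{2} - 45249 = 12^{2} - 45249 = 144 - 45249 = -45105$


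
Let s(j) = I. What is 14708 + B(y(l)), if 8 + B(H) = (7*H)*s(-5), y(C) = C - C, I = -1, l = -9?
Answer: 14700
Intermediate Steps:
s(j) = -1
y(C) = 0
B(H) = -8 - 7*H (B(H) = -8 + (7*H)*(-1) = -8 - 7*H)
14708 + B(y(l)) = 14708 + (-8 - 7*0) = 14708 + (-8 + 0) = 14708 - 8 = 14700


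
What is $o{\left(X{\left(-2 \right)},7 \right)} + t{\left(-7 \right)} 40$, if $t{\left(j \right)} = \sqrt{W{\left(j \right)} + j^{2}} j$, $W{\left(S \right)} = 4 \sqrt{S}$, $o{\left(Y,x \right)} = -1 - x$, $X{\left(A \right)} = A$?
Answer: $-8 - 280 \sqrt{49 + 4 i \sqrt{7}} \approx -1979.3 - 210.45 i$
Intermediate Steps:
$t{\left(j \right)} = j \sqrt{j^{2} + 4 \sqrt{j}}$ ($t{\left(j \right)} = \sqrt{4 \sqrt{j} + j^{2}} j = \sqrt{j^{2} + 4 \sqrt{j}} j = j \sqrt{j^{2} + 4 \sqrt{j}}$)
$o{\left(X{\left(-2 \right)},7 \right)} + t{\left(-7 \right)} 40 = \left(-1 - 7\right) + - 7 \sqrt{\left(-7\right)^{2} + 4 \sqrt{-7}} \cdot 40 = \left(-1 - 7\right) + - 7 \sqrt{49 + 4 i \sqrt{7}} \cdot 40 = -8 + - 7 \sqrt{49 + 4 i \sqrt{7}} \cdot 40 = -8 - 280 \sqrt{49 + 4 i \sqrt{7}}$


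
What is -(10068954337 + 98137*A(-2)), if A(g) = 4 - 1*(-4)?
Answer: -10069739433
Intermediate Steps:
A(g) = 8 (A(g) = 4 + 4 = 8)
-(10068954337 + 98137*A(-2)) = -(9398482353 + 671257080) = -98137/(1/(95761 + (8 + 6840))) = -98137/(1/(95761 + 6848)) = -98137/(1/102609) = -98137/1/102609 = -98137*102609 = -10069739433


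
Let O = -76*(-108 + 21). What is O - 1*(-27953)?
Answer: 34565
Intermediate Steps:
O = 6612 (O = -76*(-87) = 6612)
O - 1*(-27953) = 6612 - 1*(-27953) = 6612 + 27953 = 34565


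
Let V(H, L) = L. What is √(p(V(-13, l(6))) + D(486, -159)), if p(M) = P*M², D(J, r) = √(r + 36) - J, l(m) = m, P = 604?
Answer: √(21258 + I*√123) ≈ 145.8 + 0.038*I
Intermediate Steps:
D(J, r) = √(36 + r) - J
p(M) = 604*M²
√(p(V(-13, l(6))) + D(486, -159)) = √(604*6² + (√(36 - 159) - 1*486)) = √(604*36 + (√(-123) - 486)) = √(21744 + (I*√123 - 486)) = √(21744 + (-486 + I*√123)) = √(21258 + I*√123)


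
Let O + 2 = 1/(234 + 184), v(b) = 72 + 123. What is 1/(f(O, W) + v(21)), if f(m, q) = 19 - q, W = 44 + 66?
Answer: 1/104 ≈ 0.0096154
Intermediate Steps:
v(b) = 195
O = -835/418 (O = -2 + 1/(234 + 184) = -2 + 1/418 = -835/418 ≈ -1.9976)
W = 110
1/(f(O, W) + v(21)) = 1/((19 - 1*110) + 195) = 1/((19 - 110) + 195) = 1/(-91 + 195) = 1/104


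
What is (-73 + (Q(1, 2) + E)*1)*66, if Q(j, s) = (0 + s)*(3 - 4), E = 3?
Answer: -4752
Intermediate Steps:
Q(j, s) = -s (Q(j, s) = s*(-1) = -s)
(-73 + (Q(1, 2) + E)*1)*66 = (-73 + (-1*2 + 3)*1)*66 = (-73 + (-2 + 3)*1)*66 = (-73 + 1*1)*66 = (-73 + 1)*66 = -72*66 = -4752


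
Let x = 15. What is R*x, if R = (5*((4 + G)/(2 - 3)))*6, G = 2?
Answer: -2700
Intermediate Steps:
R = -180 (R = (5*((4 + 2)/(2 - 3)))*6 = (5*(6/(-1)))*6 = (5*(6*(-1)))*6 = (5*(-6))*6 = -30*6 = -180)
R*x = -180*15 = -2700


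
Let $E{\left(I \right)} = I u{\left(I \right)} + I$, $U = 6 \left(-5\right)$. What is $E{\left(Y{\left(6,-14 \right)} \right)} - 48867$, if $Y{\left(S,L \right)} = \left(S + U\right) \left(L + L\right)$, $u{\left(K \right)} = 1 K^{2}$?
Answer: $303416253$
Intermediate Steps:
$U = -30$
$u{\left(K \right)} = K^{2}$
$Y{\left(S,L \right)} = 2 L \left(-30 + S\right)$ ($Y{\left(S,L \right)} = \left(S - 30\right) \left(L + L\right) = \left(-30 + S\right) 2 L = 2 L \left(-30 + S\right)$)
$E{\left(I \right)} = I + I^{3}$ ($E{\left(I \right)} = I I^{2} + I = I^{3} + I = I + I^{3}$)
$E{\left(Y{\left(6,-14 \right)} \right)} - 48867 = \left(2 \left(-14\right) \left(-30 + 6\right) + \left(2 \left(-14\right) \left(-30 + 6\right)\right)^{3}\right) - 48867 = \left(2 \left(-14\right) \left(-24\right) + \left(2 \left(-14\right) \left(-24\right)\right)^{3}\right) - 48867 = \left(672 + 672^{3}\right) - 48867 = \left(672 + 303464448\right) - 48867 = 303465120 - 48867 = 303416253$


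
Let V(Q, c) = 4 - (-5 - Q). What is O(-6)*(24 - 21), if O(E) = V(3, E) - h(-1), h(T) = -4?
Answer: 48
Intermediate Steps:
V(Q, c) = 9 + Q (V(Q, c) = 4 + (5 + Q) = 9 + Q)
O(E) = 16 (O(E) = (9 + 3) - 1*(-4) = 12 + 4 = 16)
O(-6)*(24 - 21) = 16*(24 - 21) = 16*3 = 48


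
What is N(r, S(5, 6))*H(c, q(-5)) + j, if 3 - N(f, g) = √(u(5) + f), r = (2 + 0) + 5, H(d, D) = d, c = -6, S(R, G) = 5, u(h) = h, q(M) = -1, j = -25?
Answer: -43 + 12*√3 ≈ -22.215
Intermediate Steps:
r = 7 (r = 2 + 5 = 7)
N(f, g) = 3 - √(5 + f)
N(r, S(5, 6))*H(c, q(-5)) + j = (3 - √(5 + 7))*(-6) - 25 = (3 - √12)*(-6) - 25 = (3 - 2*√3)*(-6) - 25 = (-18 + 12*√3) - 25 = -43 + 12*√3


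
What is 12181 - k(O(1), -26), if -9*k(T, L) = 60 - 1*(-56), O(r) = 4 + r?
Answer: 109745/9 ≈ 12194.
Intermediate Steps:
k(T, L) = -116/9 (k(T, L) = -(60 - 1*(-56))/9 = -(60 + 56)/9 = -1/9*116 = -116/9)
12181 - k(O(1), -26) = 12181 - 1*(-116/9) = 12181 + 116/9 = 109745/9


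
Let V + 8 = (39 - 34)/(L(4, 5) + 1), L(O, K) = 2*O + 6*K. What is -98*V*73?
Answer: 2196278/39 ≈ 56315.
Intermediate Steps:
V = -307/39 (V = -8 + (39 - 34)/((2*4 + 6*5) + 1) = -8 + 5/((8 + 30) + 1) = -8 + 5/(38 + 1) = -8 + 5/39 = -307/39 ≈ -7.8718)
-98*V*73 = -98*(-307/39)*73 = (30086/39)*73 = 2196278/39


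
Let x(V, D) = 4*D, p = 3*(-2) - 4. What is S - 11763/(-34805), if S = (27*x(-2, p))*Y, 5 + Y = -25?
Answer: 1127693763/34805 ≈ 32400.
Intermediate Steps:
Y = -30 (Y = -5 - 25 = -30)
p = -10 (p = -6 - 4 = -10)
S = 32400 (S = (27*(4*(-10)))*(-30) = (27*(-40))*(-30) = -1080*(-30) = 32400)
S - 11763/(-34805) = 32400 - 11763/(-34805) = 32400 - 11763*(-1)/34805 = 32400 - 1*(-11763/34805) = 32400 + 11763/34805 = 1127693763/34805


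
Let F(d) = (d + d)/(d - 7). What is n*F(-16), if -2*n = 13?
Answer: -208/23 ≈ -9.0435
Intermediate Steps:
n = -13/2 (n = -1/2*13 = -13/2 ≈ -6.5000)
F(d) = 2*d/(-7 + d) (F(d) = (2*d)/(-7 + d) = 2*d/(-7 + d))
n*F(-16) = -13*(-16)/(-7 - 16) = -13*(-16)/(-23) = -13*(-16)*(-1)/23 = -13/2*32/23 = -208/23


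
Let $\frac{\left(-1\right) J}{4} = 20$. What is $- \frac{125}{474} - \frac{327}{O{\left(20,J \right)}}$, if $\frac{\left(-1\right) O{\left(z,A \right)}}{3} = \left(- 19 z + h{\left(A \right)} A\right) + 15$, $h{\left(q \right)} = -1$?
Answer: $- \frac{9699}{15010} \approx -0.64617$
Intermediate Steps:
$J = -80$ ($J = \left(-4\right) 20 = -80$)
$O{\left(z,A \right)} = -45 + 3 A + 57 z$ ($O{\left(z,A \right)} = - 3 \left(\left(- 19 z - A\right) + 15\right) = - 3 \left(\left(- A - 19 z\right) + 15\right) = - 3 \left(15 - A - 19 z\right) = -45 + 3 A + 57 z$)
$- \frac{125}{474} - \frac{327}{O{\left(20,J \right)}} = - \frac{125}{474} - \frac{327}{-45 + 3 \left(-80\right) + 57 \cdot 20} = \left(-125\right) \frac{1}{474} - \frac{327}{-45 - 240 + 1140} = - \frac{125}{474} - \frac{327}{855} = - \frac{125}{474} - \frac{109}{285} = - \frac{9699}{15010}$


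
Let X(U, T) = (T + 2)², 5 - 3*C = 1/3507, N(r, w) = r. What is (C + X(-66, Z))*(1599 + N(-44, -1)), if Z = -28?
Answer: 11086730150/10521 ≈ 1.0538e+6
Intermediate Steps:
C = 17534/10521 (C = 5/3 - ⅓/3507 = 5/3 - ⅓*1/3507 = 5/3 - 1/10521 = 17534/10521 ≈ 1.6666)
X(U, T) = (2 + T)²
(C + X(-66, Z))*(1599 + N(-44, -1)) = (17534/10521 + (2 - 28)²)*(1599 - 44) = (17534/10521 + (-26)²)*1555 = (17534/10521 + 676)*1555 = (7129730/10521)*1555 = 11086730150/10521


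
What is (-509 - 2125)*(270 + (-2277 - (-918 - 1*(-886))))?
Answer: 5202150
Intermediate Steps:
(-509 - 2125)*(270 + (-2277 - (-918 - 1*(-886)))) = -2634*(270 + (-2277 - (-918 + 886))) = -2634*(270 + (-2277 - 1*(-32))) = -2634*(270 + (-2277 + 32)) = -2634*(270 - 2245) = -2634*(-1975) = 5202150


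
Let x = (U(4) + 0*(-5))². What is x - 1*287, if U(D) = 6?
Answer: -251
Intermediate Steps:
x = 36 (x = (6 + 0*(-5))² = (6 + 0)² = 6² = 36)
x - 1*287 = 36 - 1*287 = 36 - 287 = -251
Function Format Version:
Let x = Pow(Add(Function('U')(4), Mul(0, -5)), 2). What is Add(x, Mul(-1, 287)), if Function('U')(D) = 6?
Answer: -251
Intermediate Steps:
x = 36 (x = Pow(Add(6, Mul(0, -5)), 2) = Pow(Add(6, 0), 2) = Pow(6, 2) = 36)
Add(x, Mul(-1, 287)) = Add(36, Mul(-1, 287)) = Add(36, -287) = -251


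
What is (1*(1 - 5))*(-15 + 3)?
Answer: 48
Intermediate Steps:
(1*(1 - 5))*(-15 + 3) = (1*(-4))*(-12) = -4*(-12) = 48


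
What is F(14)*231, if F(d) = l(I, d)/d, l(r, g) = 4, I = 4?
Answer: 66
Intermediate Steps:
F(d) = 4/d
F(14)*231 = (4/14)*231 = (4*(1/14))*231 = (2/7)*231 = 66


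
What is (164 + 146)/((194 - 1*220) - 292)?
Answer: -155/159 ≈ -0.97484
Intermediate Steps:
(164 + 146)/((194 - 1*220) - 292) = 310/((194 - 220) - 292) = 310/(-26 - 292) = 310/(-318) = 310*(-1/318) = -155/159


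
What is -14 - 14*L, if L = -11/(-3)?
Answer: -196/3 ≈ -65.333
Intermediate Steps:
L = 11/3 (L = -11*(-1/3) = 11/3 ≈ 3.6667)
-14 - 14*L = -14 - 14*11/3 = -14 - 154/3 = -196/3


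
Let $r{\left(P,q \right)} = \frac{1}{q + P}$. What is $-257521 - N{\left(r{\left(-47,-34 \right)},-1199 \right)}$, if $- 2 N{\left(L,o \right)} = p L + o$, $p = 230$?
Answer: $- \frac{41815751}{162} \approx -2.5812 \cdot 10^{5}$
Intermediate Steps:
$r{\left(P,q \right)} = \frac{1}{P + q}$
$N{\left(L,o \right)} = - 115 L - \frac{o}{2}$ ($N{\left(L,o \right)} = - \frac{230 L + o}{2} = - \frac{o + 230 L}{2} = - 115 L - \frac{o}{2}$)
$-257521 - N{\left(r{\left(-47,-34 \right)},-1199 \right)} = -257521 - \left(- \frac{115}{-47 - 34} - - \frac{1199}{2}\right) = -257521 - \left(- \frac{115}{-81} + \frac{1199}{2}\right) = -257521 - \left(\left(-115\right) \left(- \frac{1}{81}\right) + \frac{1199}{2}\right) = -257521 - \left(\frac{115}{81} + \frac{1199}{2}\right) = -257521 - \frac{97349}{162} = - \frac{41815751}{162}$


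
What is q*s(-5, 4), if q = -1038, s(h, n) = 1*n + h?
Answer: 1038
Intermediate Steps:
s(h, n) = h + n (s(h, n) = n + h = h + n)
q*s(-5, 4) = -1038*(-5 + 4) = -1038*(-1) = 1038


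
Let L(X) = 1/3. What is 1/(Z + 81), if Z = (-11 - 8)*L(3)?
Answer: 3/224 ≈ 0.013393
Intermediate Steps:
L(X) = 1/3
Z = -19/3 (Z = (-11 - 8)*(1/3) = -19*1/3 = -19/3 ≈ -6.3333)
1/(Z + 81) = 1/(-19/3 + 81) = 1/(224/3) = 3/224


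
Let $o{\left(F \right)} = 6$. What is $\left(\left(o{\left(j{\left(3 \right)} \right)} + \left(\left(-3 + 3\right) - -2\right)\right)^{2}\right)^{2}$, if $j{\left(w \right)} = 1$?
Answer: $4096$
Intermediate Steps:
$\left(\left(o{\left(j{\left(3 \right)} \right)} + \left(\left(-3 + 3\right) - -2\right)\right)^{2}\right)^{2} = \left(\left(6 + \left(\left(-3 + 3\right) - -2\right)\right)^{2}\right)^{2} = \left(\left(6 + \left(0 + 2\right)\right)^{2}\right)^{2} = \left(\left(6 + 2\right)^{2}\right)^{2} = \left(8^{2}\right)^{2} = 64^{2} = 4096$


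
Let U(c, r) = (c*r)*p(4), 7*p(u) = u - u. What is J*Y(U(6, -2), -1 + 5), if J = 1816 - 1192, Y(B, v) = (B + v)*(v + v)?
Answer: 19968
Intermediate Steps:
p(u) = 0 (p(u) = (u - u)/7 = (1/7)*0 = 0)
U(c, r) = 0 (U(c, r) = (c*r)*0 = 0)
Y(B, v) = 2*v*(B + v) (Y(B, v) = (B + v)*(2*v) = 2*v*(B + v))
J = 624
J*Y(U(6, -2), -1 + 5) = 624*(2*(-1 + 5)*(0 + (-1 + 5))) = 624*(2*4*(0 + 4)) = 624*(2*4*4) = 624*32 = 19968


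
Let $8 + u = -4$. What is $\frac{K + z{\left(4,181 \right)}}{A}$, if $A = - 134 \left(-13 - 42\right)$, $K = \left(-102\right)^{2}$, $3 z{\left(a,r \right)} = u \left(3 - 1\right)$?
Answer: $\frac{5198}{3685} \approx 1.4106$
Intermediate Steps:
$u = -12$ ($u = -8 - 4 = -12$)
$z{\left(a,r \right)} = -8$ ($z{\left(a,r \right)} = \frac{\left(-12\right) \left(3 - 1\right)}{3} = \frac{\left(-12\right) 2}{3} = \frac{1}{3} \left(-24\right) = -8$)
$K = 10404$
$A = 7370$ ($A = \left(-134\right) \left(-55\right) = 7370$)
$\frac{K + z{\left(4,181 \right)}}{A} = \frac{10404 - 8}{7370} = 10396 \cdot \frac{1}{7370} = \frac{5198}{3685}$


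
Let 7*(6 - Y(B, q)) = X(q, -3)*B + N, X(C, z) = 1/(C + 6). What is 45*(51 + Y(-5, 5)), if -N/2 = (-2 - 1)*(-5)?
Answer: 212580/77 ≈ 2760.8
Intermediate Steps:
X(C, z) = 1/(6 + C)
N = -30 (N = -2*(-2 - 1)*(-5) = -(-6)*(-5) = -2*15 = -30)
Y(B, q) = 72/7 - B/(7*(6 + q)) (Y(B, q) = 6 - (B/(6 + q) - 30)/7 = 6 - (-30 + B/(6 + q))/7 = 6 + (30/7 - B/(7*(6 + q))) = 72/7 - B/(7*(6 + q)))
45*(51 + Y(-5, 5)) = 45*(51 + (432 - 1*(-5) + 72*5)/(7*(6 + 5))) = 45*(51 + (⅐)*(432 + 5 + 360)/11) = 45*(51 + (⅐)*(1/11)*797) = 45*(51 + 797/77) = 45*(4724/77) = 212580/77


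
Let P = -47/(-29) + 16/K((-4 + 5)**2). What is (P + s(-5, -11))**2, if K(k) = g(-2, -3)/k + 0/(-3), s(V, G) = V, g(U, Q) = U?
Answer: 108900/841 ≈ 129.49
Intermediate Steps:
K(k) = -2/k (K(k) = -2/k + 0/(-3) = -2/k + 0*(-1/3) = -2/k + 0 = -2/k)
P = -185/29 (P = -47/(-29) + 16/((-2/(-4 + 5)**2)) = -47*(-1/29) + 16/((-2/(1**2))) = 47/29 + 16/((-2/1)) = 47/29 + 16/((-2*1)) = 47/29 + 16/(-2) = 47/29 + 16*(-1/2) = 47/29 - 8 = -185/29 ≈ -6.3793)
(P + s(-5, -11))**2 = (-185/29 - 5)**2 = (-330/29)**2 = 108900/841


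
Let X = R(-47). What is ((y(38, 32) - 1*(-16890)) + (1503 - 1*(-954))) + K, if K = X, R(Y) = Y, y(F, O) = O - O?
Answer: 19300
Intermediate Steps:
y(F, O) = 0
X = -47
K = -47
((y(38, 32) - 1*(-16890)) + (1503 - 1*(-954))) + K = ((0 - 1*(-16890)) + (1503 - 1*(-954))) - 47 = ((0 + 16890) + (1503 + 954)) - 47 = (16890 + 2457) - 47 = 19347 - 47 = 19300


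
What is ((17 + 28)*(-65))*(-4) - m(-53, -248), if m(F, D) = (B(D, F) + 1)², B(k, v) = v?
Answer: 8996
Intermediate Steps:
m(F, D) = (1 + F)² (m(F, D) = (F + 1)² = (1 + F)²)
((17 + 28)*(-65))*(-4) - m(-53, -248) = ((17 + 28)*(-65))*(-4) - (1 - 53)² = (45*(-65))*(-4) - 1*(-52)² = -2925*(-4) - 1*2704 = 11700 - 2704 = 8996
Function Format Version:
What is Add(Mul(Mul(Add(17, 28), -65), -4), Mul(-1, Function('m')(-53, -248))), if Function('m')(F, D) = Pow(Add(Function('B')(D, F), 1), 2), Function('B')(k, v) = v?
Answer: 8996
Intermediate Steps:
Function('m')(F, D) = Pow(Add(1, F), 2) (Function('m')(F, D) = Pow(Add(F, 1), 2) = Pow(Add(1, F), 2))
Add(Mul(Mul(Add(17, 28), -65), -4), Mul(-1, Function('m')(-53, -248))) = Add(Mul(Mul(Add(17, 28), -65), -4), Mul(-1, Pow(Add(1, -53), 2))) = Add(Mul(Mul(45, -65), -4), Mul(-1, Pow(-52, 2))) = Add(Mul(-2925, -4), Mul(-1, 2704)) = Add(11700, -2704) = 8996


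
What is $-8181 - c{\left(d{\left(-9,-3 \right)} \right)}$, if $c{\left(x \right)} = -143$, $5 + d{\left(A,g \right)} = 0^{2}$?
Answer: $-8038$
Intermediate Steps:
$d{\left(A,g \right)} = -5$ ($d{\left(A,g \right)} = -5 + 0^{2} = -5 + 0 = -5$)
$-8181 - c{\left(d{\left(-9,-3 \right)} \right)} = -8181 - -143 = -8181 + 143 = -8038$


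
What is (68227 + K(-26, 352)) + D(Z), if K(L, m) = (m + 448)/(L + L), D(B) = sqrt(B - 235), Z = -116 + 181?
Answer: 886751/13 + I*sqrt(170) ≈ 68212.0 + 13.038*I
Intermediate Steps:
Z = 65
D(B) = sqrt(-235 + B)
K(L, m) = (448 + m)/(2*L) (K(L, m) = (448 + m)/((2*L)) = (448 + m)*(1/(2*L)) = (448 + m)/(2*L))
(68227 + K(-26, 352)) + D(Z) = (68227 + (1/2)*(448 + 352)/(-26)) + sqrt(-235 + 65) = (68227 + (1/2)*(-1/26)*800) + sqrt(-170) = (68227 - 200/13) + I*sqrt(170) = 886751/13 + I*sqrt(170)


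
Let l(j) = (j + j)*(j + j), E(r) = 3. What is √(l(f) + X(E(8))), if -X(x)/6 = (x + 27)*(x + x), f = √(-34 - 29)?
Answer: 6*I*√37 ≈ 36.497*I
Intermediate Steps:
f = 3*I*√7 (f = √(-63) = 3*I*√7 ≈ 7.9373*I)
l(j) = 4*j² (l(j) = (2*j)*(2*j) = 4*j²)
X(x) = -12*x*(27 + x) (X(x) = -6*(x + 27)*(x + x) = -6*(27 + x)*2*x = -12*x*(27 + x))
√(l(f) + X(E(8))) = √(4*(3*I*√7)² - 12*3*(27 + 3)) = √(4*(-63) - 12*3*30) = √(-252 - 1080) = √(-1332) = 6*I*√37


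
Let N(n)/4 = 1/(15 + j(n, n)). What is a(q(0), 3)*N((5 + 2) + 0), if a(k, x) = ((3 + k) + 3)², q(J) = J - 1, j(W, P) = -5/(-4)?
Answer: 80/13 ≈ 6.1538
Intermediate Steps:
j(W, P) = 5/4 (j(W, P) = -5*(-¼) = 5/4)
q(J) = -1 + J
a(k, x) = (6 + k)²
N(n) = 16/65 (N(n) = 4/(15 + 5/4) = 4/(65/4) = 4*(4/65) = 16/65)
a(q(0), 3)*N((5 + 2) + 0) = (6 + (-1 + 0))²*(16/65) = (6 - 1)²*(16/65) = 5²*(16/65) = 25*(16/65) = 80/13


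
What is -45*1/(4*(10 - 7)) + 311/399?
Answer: -4741/1596 ≈ -2.9706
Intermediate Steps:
-45*1/(4*(10 - 7)) + 311/399 = -45/(3*4) + 311*(1/399) = -45/12 + 311/399 = -45*1/12 + 311/399 = -15/4 + 311/399 = -4741/1596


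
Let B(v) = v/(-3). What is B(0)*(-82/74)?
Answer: 0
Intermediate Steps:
B(v) = -v/3 (B(v) = v*(-⅓) = -v/3)
B(0)*(-82/74) = (-⅓*0)*(-82/74) = 0*(-82*1/74) = 0*(-41/37) = 0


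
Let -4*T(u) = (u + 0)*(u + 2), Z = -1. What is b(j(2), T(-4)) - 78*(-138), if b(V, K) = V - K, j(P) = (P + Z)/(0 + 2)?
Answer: 21533/2 ≈ 10767.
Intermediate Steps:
j(P) = -½ + P/2 (j(P) = (P - 1)/(0 + 2) = (-1 + P)/2 = (-1 + P)*(½) = -½ + P/2)
T(u) = -u*(2 + u)/4 (T(u) = -(u + 0)*(u + 2)/4 = -u*(2 + u)/4)
b(j(2), T(-4)) - 78*(-138) = ((-½ + (½)*2) - (-1)*(-4)*(2 - 4)/4) - 78*(-138) = ((-½ + 1) - (-1)*(-4)*(-2)/4) + 10764 = (½ - 1*(-2)) + 10764 = (½ + 2) + 10764 = 5/2 + 10764 = 21533/2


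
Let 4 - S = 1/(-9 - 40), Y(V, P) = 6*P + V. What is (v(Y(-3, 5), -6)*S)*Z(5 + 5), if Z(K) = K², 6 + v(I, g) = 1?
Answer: -98500/49 ≈ -2010.2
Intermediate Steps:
Y(V, P) = V + 6*P
v(I, g) = -5 (v(I, g) = -6 + 1 = -5)
S = 197/49 (S = 4 - 1/(-9 - 40) = 4 - 1/(-49) = 4 - 1*(-1/49) = 4 + 1/49 = 197/49 ≈ 4.0204)
(v(Y(-3, 5), -6)*S)*Z(5 + 5) = (-5*197/49)*(5 + 5)² = -985/49*10² = -985/49*100 = -98500/49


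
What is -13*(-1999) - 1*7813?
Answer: 18174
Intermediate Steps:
-13*(-1999) - 1*7813 = 25987 - 7813 = 18174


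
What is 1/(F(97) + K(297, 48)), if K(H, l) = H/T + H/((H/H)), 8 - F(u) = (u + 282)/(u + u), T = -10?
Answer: 485/132573 ≈ 0.0036584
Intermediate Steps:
F(u) = 8 - (282 + u)/(2*u) (F(u) = 8 - (u + 282)/(u + u) = 8 - (282 + u)/(2*u))
K(H, l) = 9*H/10 (K(H, l) = H/(-10) + H/((H/H)) = H*(-⅒) + H/1 = -H/10 + H*1 = -H/10 + H = 9*H/10)
1/(F(97) + K(297, 48)) = 1/((15/2 - 141/97) + (9/10)*297) = 1/((15/2 - 141*1/97) + 2673/10) = 1/((15/2 - 141/97) + 2673/10) = 1/(1173/194 + 2673/10) = 1/(132573/485) = 485/132573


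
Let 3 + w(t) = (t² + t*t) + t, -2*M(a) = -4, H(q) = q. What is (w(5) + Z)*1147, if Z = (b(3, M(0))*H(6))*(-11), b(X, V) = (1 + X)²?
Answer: -1151588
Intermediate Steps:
M(a) = 2 (M(a) = -½*(-4) = 2)
w(t) = -3 + t + 2*t² (w(t) = -3 + ((t² + t*t) + t) = -3 + ((t² + t²) + t) = -3 + (2*t² + t) = -3 + (t + 2*t²) = -3 + t + 2*t²)
Z = -1056 (Z = ((1 + 3)²*6)*(-11) = (4²*6)*(-11) = (16*6)*(-11) = 96*(-11) = -1056)
(w(5) + Z)*1147 = ((-3 + 5 + 2*5²) - 1056)*1147 = ((-3 + 5 + 2*25) - 1056)*1147 = ((-3 + 5 + 50) - 1056)*1147 = (52 - 1056)*1147 = -1004*1147 = -1151588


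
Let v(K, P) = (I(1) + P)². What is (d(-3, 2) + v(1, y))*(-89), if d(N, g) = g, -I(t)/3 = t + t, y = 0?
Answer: -3382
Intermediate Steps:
I(t) = -6*t (I(t) = -3*(t + t) = -6*t)
v(K, P) = (-6 + P)² (v(K, P) = (-6*1 + P)² = (-6 + P)²)
(d(-3, 2) + v(1, y))*(-89) = (2 + (-6 + 0)²)*(-89) = (2 + (-6)²)*(-89) = (2 + 36)*(-89) = 38*(-89) = -3382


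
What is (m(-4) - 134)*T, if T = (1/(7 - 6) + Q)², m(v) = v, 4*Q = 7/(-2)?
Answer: -69/32 ≈ -2.1563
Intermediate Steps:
Q = -7/8 (Q = (7/(-2))/4 = (7*(-½))/4 = (¼)*(-7/2) = -7/8 ≈ -0.87500)
T = 1/64 (T = (1/(7 - 6) - 7/8)² = (1/1 - 7/8)² = (1 - 7/8)² = (⅛)² = 1/64 ≈ 0.015625)
(m(-4) - 134)*T = (-4 - 134)*(1/64) = -138*1/64 = -69/32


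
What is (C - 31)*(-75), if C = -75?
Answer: 7950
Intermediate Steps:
(C - 31)*(-75) = (-75 - 31)*(-75) = -106*(-75) = 7950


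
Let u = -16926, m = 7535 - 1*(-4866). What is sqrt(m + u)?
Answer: 5*I*sqrt(181) ≈ 67.268*I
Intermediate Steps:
m = 12401 (m = 7535 + 4866 = 12401)
sqrt(m + u) = sqrt(12401 - 16926) = sqrt(-4525) = 5*I*sqrt(181)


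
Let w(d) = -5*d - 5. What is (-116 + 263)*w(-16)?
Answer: 11025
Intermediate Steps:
w(d) = -5 - 5*d
(-116 + 263)*w(-16) = (-116 + 263)*(-5 - 5*(-16)) = 147*(-5 + 80) = 147*75 = 11025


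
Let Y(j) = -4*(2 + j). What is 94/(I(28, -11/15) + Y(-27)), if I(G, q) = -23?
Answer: 94/77 ≈ 1.2208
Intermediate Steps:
Y(j) = -8 - 4*j
94/(I(28, -11/15) + Y(-27)) = 94/(-23 + (-8 - 4*(-27))) = 94/(-23 + (-8 + 108)) = 94/(-23 + 100) = 94/77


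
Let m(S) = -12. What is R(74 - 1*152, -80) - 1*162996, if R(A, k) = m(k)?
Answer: -163008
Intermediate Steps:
R(A, k) = -12
R(74 - 1*152, -80) - 1*162996 = -12 - 1*162996 = -12 - 162996 = -163008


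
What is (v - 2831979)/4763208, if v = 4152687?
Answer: 110059/396934 ≈ 0.27727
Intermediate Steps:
(v - 2831979)/4763208 = (4152687 - 2831979)/4763208 = 1320708*(1/4763208) = 110059/396934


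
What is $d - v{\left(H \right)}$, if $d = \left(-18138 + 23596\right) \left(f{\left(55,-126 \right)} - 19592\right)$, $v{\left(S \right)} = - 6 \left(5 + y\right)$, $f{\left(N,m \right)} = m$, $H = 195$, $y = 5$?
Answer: $-107620784$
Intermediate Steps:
$v{\left(S \right)} = -60$ ($v{\left(S \right)} = - 6 \left(5 + 5\right) = \left(-6\right) 10 = -60$)
$d = -107620844$ ($d = \left(-18138 + 23596\right) \left(-126 - 19592\right) = 5458 \left(-19718\right) = -107620844$)
$d - v{\left(H \right)} = -107620844 - -60 = -107620844 + 60 = -107620784$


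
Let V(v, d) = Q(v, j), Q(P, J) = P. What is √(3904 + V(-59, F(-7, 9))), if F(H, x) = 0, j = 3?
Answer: √3845 ≈ 62.008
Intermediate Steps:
V(v, d) = v
√(3904 + V(-59, F(-7, 9))) = √(3904 - 59) = √3845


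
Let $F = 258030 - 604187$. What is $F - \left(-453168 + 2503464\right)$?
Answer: $-2396453$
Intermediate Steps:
$F = -346157$
$F - \left(-453168 + 2503464\right) = -346157 - \left(-453168 + 2503464\right) = -346157 - 2050296 = -2396453$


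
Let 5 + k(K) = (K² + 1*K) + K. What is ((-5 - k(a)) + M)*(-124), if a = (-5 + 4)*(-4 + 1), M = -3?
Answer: 2232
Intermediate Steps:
a = 3 (a = -1*(-3) = 3)
k(K) = -5 + K² + 2*K (k(K) = -5 + ((K² + 1*K) + K) = -5 + ((K² + K) + K) = -5 + ((K + K²) + K) = -5 + (K² + 2*K) = -5 + K² + 2*K)
((-5 - k(a)) + M)*(-124) = ((-5 - (-5 + 3² + 2*3)) - 3)*(-124) = ((-5 - (-5 + 9 + 6)) - 3)*(-124) = ((-5 - 1*10) - 3)*(-124) = ((-5 - 10) - 3)*(-124) = (-15 - 3)*(-124) = -18*(-124) = 2232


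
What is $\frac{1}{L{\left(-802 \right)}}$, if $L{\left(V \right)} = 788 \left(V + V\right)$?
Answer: $- \frac{1}{1263952} \approx -7.9117 \cdot 10^{-7}$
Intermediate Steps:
$L{\left(V \right)} = 1576 V$ ($L{\left(V \right)} = 788 \cdot 2 V = 1576 V$)
$\frac{1}{L{\left(-802 \right)}} = \frac{1}{1576 \left(-802\right)} = \frac{1}{-1263952} = - \frac{1}{1263952}$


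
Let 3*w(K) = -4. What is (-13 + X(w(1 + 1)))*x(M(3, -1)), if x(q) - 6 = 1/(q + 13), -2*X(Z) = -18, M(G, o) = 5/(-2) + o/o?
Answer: -560/23 ≈ -24.348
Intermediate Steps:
M(G, o) = -3/2 (M(G, o) = 5*(-½) + 1 = -5/2 + 1 = -3/2)
w(K) = -4/3 (w(K) = (⅓)*(-4) = -4/3)
X(Z) = 9 (X(Z) = -½*(-18) = 9)
x(q) = 6 + 1/(13 + q) (x(q) = 6 + 1/(q + 13) = 6 + 1/(13 + q))
(-13 + X(w(1 + 1)))*x(M(3, -1)) = (-13 + 9)*((79 + 6*(-3/2))/(13 - 3/2)) = -4*(79 - 9)/23/2 = -8*70/23 = -4*140/23 = -560/23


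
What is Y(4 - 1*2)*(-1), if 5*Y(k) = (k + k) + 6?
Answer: -2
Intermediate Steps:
Y(k) = 6/5 + 2*k/5 (Y(k) = ((k + k) + 6)/5 = (2*k + 6)/5 = (6 + 2*k)/5 = 6/5 + 2*k/5)
Y(4 - 1*2)*(-1) = (6/5 + 2*(4 - 1*2)/5)*(-1) = (6/5 + 2*(4 - 2)/5)*(-1) = (6/5 + (⅖)*2)*(-1) = (6/5 + ⅘)*(-1) = 2*(-1) = -2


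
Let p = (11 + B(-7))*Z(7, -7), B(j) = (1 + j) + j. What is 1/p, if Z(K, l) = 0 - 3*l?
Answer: -1/42 ≈ -0.023810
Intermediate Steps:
Z(K, l) = -3*l
B(j) = 1 + 2*j
p = -42 (p = (11 + (1 + 2*(-7)))*(-3*(-7)) = (11 + (1 - 14))*21 = (11 - 13)*21 = -2*21 = -42)
1/p = 1/(-42) = -1/42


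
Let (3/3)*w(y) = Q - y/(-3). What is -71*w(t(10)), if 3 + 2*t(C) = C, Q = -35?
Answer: 14413/6 ≈ 2402.2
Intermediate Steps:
t(C) = -3/2 + C/2
w(y) = -35 + y/3 (w(y) = -35 - y/(-3) = -35 - y*(-1)/3 = -35 - (-1)*y/3 = -35 + y/3)
-71*w(t(10)) = -71*(-35 + (-3/2 + (½)*10)/3) = -71*(-35 + (-3/2 + 5)/3) = -71*(-35 + (⅓)*(7/2)) = -71*(-35 + 7/6) = -71*(-203/6) = 14413/6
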